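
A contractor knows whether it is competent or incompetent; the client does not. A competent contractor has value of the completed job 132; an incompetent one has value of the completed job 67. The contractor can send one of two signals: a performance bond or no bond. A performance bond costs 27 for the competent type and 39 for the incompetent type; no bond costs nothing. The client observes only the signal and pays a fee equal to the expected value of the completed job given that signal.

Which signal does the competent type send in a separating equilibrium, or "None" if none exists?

None

Try competent → bond, incompetent → no bond:
  If types separate, bond earns payment 132 and no bond earns 67.
  Competent: bond gives 132 − 27 = 105; no bond gives 67 − 0 = 67. No deviation. ✓
  Incompetent: no bond gives 67 − 0 = 67; bond gives 132 − 39 = 93. Would deviate. ✗
Try competent → no bond, incompetent → bond:
  If types separate, no bond earns payment 132 and bond earns 67.
  Competent: no bond gives 132 − 0 = 132; bond gives 67 − 27 = 40. No deviation. ✓
  Incompetent: bond gives 67 − 39 = 28; no bond gives 132 − 0 = 132. Would deviate. ✗
Neither assignment is incentive-compatible.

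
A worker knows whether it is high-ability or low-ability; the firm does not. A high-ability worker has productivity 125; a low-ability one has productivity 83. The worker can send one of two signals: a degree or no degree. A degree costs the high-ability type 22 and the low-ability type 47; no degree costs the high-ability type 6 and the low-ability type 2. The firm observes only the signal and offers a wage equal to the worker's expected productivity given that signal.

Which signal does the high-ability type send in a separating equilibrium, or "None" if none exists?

degree

Try high-ability → degree, low-ability → no degree:
  If types separate, degree earns payment 125 and no degree earns 83.
  High-ability: degree gives 125 − 22 = 103; no degree gives 83 − 6 = 77. No deviation. ✓
  Low-ability: no degree gives 83 − 2 = 81; degree gives 125 − 47 = 78. No deviation. ✓
Both hold — the high-ability type sends degree.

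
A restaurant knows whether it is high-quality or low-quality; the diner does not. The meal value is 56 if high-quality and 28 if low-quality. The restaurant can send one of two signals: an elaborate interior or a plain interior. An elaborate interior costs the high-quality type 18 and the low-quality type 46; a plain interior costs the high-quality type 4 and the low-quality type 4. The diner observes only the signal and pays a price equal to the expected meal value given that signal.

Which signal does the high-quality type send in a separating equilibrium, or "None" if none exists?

Try high-quality → elaborate interior, low-quality → plain interior:
  Under separation the diner infers type exactly: elaborate interior → high-quality (pays 56), plain interior → low-quality (pays 28).
  High-quality: elaborate interior gives 56 − 18 = 38; plain interior gives 28 − 4 = 24. No deviation. ✓
  Low-quality: plain interior gives 28 − 4 = 24; elaborate interior gives 56 − 46 = 10. No deviation. ✓
Both hold — the high-quality type sends elaborate interior.

elaborate interior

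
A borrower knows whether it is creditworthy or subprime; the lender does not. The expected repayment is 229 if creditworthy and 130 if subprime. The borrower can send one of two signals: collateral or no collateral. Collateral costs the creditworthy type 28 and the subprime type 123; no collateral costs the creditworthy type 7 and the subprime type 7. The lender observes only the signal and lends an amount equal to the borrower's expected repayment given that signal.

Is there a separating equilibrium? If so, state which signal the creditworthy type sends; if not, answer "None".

Try creditworthy → collateral, subprime → no collateral:
  If types separate, collateral earns payment 229 and no collateral earns 130.
  Creditworthy: collateral gives 229 − 28 = 201; no collateral gives 130 − 7 = 123. No deviation. ✓
  Subprime: no collateral gives 130 − 7 = 123; collateral gives 229 − 123 = 106. No deviation. ✓
Both hold — the creditworthy type sends collateral.

collateral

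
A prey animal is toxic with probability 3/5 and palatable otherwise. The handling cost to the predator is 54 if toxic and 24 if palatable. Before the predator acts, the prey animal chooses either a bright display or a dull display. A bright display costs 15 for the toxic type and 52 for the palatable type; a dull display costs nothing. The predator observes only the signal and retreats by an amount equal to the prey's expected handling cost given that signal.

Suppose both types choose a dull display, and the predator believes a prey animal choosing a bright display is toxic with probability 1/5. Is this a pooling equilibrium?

Yes

On the equilibrium path (dull display) the predator holds the prior 3/5 and pays 3/5·54 + 2/5·24 = 42. Off-path (bright display) belief 1/5 gives 1/5·54 + 4/5·24 = 30.
Toxic: dull display gives 42 − 0 = 42; bright display gives 30 − 15 = 15. Stays. ✓
Palatable: dull display gives 42 − 0 = 42; bright display gives 30 − 52 = -22. Stays. ✓
Beliefs are Bayes-consistent on-path and both types best-respond.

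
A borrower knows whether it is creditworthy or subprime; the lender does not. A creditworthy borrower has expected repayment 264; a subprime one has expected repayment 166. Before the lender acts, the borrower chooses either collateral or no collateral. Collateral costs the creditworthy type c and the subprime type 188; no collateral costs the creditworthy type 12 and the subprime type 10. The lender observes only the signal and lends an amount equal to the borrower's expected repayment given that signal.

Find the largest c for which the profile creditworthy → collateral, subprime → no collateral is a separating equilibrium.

Under separation: collateral → creditworthy (pays 264); no collateral → subprime (pays 166).
Subprime: 166 − 10 = 156 ≥ 264 − 188 = 76. Holds regardless of c. ✓
Creditworthy: 264 − c ≥ 166 − 12, so c ≤ 264 − 154 = 110.

110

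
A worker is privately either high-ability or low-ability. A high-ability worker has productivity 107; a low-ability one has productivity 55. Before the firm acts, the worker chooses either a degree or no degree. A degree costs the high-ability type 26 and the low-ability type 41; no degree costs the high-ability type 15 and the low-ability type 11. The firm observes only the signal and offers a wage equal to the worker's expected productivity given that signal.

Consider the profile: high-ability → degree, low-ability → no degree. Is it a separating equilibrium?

Under separation the firm infers type exactly: degree → high-ability (pays 107), no degree → low-ability (pays 55).
High-ability: degree gives 107 − 26 = 81; no degree gives 55 − 15 = 40. No deviation. ✓
Low-ability: no degree gives 55 − 11 = 44; degree gives 107 − 41 = 66. Would deviate. ✗

No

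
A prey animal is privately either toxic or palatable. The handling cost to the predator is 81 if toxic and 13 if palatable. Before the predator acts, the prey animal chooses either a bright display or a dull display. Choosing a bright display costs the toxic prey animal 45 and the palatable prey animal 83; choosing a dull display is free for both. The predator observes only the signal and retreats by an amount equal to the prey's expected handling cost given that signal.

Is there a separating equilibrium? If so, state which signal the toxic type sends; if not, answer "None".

Try toxic → bright display, palatable → dull display:
  If types separate, bright display earns payment 81 and dull display earns 13.
  Toxic: bright display gives 81 − 45 = 36; dull display gives 13 − 0 = 13. No deviation. ✓
  Palatable: dull display gives 13 − 0 = 13; bright display gives 81 − 83 = -2. No deviation. ✓
Both hold — the toxic type sends bright display.

bright display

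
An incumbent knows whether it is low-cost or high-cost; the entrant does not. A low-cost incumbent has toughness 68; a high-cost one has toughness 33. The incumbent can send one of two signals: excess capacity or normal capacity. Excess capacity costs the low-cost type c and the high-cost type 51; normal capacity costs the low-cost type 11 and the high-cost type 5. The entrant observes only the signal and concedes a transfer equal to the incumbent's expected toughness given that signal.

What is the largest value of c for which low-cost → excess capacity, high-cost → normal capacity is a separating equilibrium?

Under separation: excess capacity → low-cost (pays 68); normal capacity → high-cost (pays 33).
High-cost: 33 − 5 = 28 ≥ 68 − 51 = 17. Holds regardless of c. ✓
Low-cost: 68 − c ≥ 33 − 11, so c ≤ 68 − 22 = 46.

46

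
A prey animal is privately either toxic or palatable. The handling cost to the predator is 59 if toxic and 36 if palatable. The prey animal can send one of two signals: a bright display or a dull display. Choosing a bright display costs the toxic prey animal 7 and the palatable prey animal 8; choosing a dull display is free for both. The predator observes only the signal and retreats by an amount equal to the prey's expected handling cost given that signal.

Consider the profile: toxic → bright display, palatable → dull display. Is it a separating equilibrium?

Under separation the predator infers type exactly: bright display → toxic (pays 59), dull display → palatable (pays 36).
Toxic: bright display gives 59 − 7 = 52; dull display gives 36 − 0 = 36. No deviation. ✓
Palatable: dull display gives 36 − 0 = 36; bright display gives 59 − 8 = 51. Would deviate. ✗

No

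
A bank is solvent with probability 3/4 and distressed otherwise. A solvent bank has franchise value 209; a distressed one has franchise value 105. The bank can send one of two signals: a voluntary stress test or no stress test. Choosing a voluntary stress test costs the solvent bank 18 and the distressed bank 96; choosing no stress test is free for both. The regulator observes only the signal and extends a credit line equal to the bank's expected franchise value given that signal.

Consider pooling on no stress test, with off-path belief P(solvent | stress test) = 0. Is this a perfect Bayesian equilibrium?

At the pooled signal (no stress test) the regulator holds the prior 3/4 and pays 3/4·209 + 1/4·105 = 183. Off-path (stress test) belief 0 gives 0·209 + 1·105 = 105.
Solvent: no stress test gives 183 − 0 = 183; stress test gives 105 − 18 = 87. Stays. ✓
Distressed: no stress test gives 183 − 0 = 183; stress test gives 105 − 96 = 9. Stays. ✓

Yes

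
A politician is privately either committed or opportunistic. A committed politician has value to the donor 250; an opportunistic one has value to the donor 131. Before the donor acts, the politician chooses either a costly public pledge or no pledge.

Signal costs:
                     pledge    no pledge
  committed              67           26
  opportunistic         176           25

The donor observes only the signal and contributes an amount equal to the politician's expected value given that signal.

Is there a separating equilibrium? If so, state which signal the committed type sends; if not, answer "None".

Try committed → pledge, opportunistic → no pledge:
  If types separate, pledge earns payment 250 and no pledge earns 131.
  Committed: pledge gives 250 − 67 = 183; no pledge gives 131 − 26 = 105. No deviation. ✓
  Opportunistic: no pledge gives 131 − 25 = 106; pledge gives 250 − 176 = 74. No deviation. ✓
Both hold — the committed type sends pledge.

pledge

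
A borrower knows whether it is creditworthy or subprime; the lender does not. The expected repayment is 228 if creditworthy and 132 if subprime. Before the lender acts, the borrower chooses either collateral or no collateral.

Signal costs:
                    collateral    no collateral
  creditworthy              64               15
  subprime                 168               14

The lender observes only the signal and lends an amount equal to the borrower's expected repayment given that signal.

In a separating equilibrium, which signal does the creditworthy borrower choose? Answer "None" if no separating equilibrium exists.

collateral

Try creditworthy → collateral, subprime → no collateral:
  Under separation the lender infers type exactly: collateral → creditworthy (pays 228), no collateral → subprime (pays 132).
  Creditworthy: collateral gives 228 − 64 = 164; no collateral gives 132 − 15 = 117. No deviation. ✓
  Subprime: no collateral gives 132 − 14 = 118; collateral gives 228 − 168 = 60. No deviation. ✓
Both hold — the creditworthy type sends collateral.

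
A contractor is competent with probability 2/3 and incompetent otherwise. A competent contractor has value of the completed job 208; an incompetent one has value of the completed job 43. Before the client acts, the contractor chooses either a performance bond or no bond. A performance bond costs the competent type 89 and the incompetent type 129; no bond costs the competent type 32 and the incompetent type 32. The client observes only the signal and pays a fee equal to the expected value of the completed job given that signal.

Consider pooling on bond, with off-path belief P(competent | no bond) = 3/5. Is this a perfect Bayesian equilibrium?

No

At the pooled signal (bond) the client holds the prior 2/3 and pays 2/3·208 + 1/3·43 = 153. Off-path (no bond) belief 3/5 gives 3/5·208 + 2/5·43 = 142.
Competent: bond gives 153 − 89 = 64; no bond gives 142 − 32 = 110. Deviates. ✗
Incompetent: bond gives 153 − 129 = 24; no bond gives 142 − 32 = 110. Deviates. ✗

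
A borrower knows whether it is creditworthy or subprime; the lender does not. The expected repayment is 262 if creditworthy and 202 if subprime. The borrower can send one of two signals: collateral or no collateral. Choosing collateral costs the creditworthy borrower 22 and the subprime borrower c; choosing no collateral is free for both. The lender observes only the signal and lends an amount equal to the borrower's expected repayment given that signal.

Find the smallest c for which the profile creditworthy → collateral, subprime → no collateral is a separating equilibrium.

60

Under separation: collateral → creditworthy (pays 262); no collateral → subprime (pays 202).
Creditworthy: 262 − 22 = 240 ≥ 202 − 0 = 202. Holds regardless of c. ✓
Subprime: 202 − 0 ≥ 262 − c, so c ≥ 262 − 202 = 60.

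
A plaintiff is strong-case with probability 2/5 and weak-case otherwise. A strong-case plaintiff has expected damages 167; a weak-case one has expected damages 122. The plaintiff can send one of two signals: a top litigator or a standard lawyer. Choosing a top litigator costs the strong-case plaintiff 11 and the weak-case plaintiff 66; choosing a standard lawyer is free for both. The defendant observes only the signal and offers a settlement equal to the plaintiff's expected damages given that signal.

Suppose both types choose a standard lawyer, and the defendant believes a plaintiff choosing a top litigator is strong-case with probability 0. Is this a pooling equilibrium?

Yes

On the equilibrium path (standard lawyer) the defendant holds the prior 2/5 and pays 2/5·167 + 3/5·122 = 140. Off-path (top litigator) belief 0 gives 0·167 + 1·122 = 122.
Strong-case: standard lawyer gives 140 − 0 = 140; top litigator gives 122 − 11 = 111. Stays. ✓
Weak-case: standard lawyer gives 140 − 0 = 140; top litigator gives 122 − 66 = 56. Stays. ✓
Beliefs are Bayes-consistent on-path and both types best-respond.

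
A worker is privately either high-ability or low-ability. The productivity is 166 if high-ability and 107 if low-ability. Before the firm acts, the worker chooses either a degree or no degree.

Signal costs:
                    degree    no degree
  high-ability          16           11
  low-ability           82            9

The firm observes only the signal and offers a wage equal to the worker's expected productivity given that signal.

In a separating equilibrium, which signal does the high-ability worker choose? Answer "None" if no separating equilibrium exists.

degree

Try high-ability → degree, low-ability → no degree:
  Under separation the firm infers type exactly: degree → high-ability (pays 166), no degree → low-ability (pays 107).
  High-ability: degree gives 166 − 16 = 150; no degree gives 107 − 11 = 96. No deviation. ✓
  Low-ability: no degree gives 107 − 9 = 98; degree gives 166 − 82 = 84. No deviation. ✓
Both hold — the high-ability type sends degree.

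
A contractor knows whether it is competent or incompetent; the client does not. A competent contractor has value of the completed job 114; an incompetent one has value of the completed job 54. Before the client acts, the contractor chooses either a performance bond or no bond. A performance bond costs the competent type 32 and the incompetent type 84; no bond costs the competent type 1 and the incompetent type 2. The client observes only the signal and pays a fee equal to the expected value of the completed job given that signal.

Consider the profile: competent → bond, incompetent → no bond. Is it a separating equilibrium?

Under separation the client infers type exactly: bond → competent (pays 114), no bond → incompetent (pays 54).
Competent: bond gives 114 − 32 = 82; no bond gives 54 − 1 = 53. No deviation. ✓
Incompetent: no bond gives 54 − 2 = 52; bond gives 114 − 84 = 30. No deviation. ✓
Both incentive constraints hold.

Yes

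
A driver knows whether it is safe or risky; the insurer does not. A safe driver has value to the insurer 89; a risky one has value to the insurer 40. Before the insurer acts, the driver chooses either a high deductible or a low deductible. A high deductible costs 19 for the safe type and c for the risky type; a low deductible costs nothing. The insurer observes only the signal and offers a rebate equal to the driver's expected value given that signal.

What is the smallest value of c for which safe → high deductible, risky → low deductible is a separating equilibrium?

Under separation: high deductible → safe (pays 89); low deductible → risky (pays 40).
Safe: 89 − 19 = 70 ≥ 40 − 0 = 40. Holds regardless of c. ✓
Risky: 40 − 0 ≥ 89 − c, so c ≥ 89 − 40 = 49.

49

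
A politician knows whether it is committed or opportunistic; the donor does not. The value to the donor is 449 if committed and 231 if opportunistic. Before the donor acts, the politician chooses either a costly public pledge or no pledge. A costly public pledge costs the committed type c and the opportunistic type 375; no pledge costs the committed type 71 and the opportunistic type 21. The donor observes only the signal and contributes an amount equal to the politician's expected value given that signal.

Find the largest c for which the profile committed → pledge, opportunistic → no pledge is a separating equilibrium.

Under separation: pledge → committed (pays 449); no pledge → opportunistic (pays 231).
Opportunistic: 231 − 21 = 210 ≥ 449 − 375 = 74. Holds regardless of c. ✓
Committed: 449 − c ≥ 231 − 71, so c ≤ 449 − 160 = 289.

289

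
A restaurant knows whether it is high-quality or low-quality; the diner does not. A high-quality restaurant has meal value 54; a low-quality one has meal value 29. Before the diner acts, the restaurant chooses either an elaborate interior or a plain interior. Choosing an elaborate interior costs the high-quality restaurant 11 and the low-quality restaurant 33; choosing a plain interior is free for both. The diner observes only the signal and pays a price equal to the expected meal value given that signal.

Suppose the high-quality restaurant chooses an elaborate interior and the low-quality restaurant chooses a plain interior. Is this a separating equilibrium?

Yes

If types separate, elaborate interior earns payment 54 and plain interior earns 29.
High-quality: elaborate interior gives 54 − 11 = 43; plain interior gives 29 − 0 = 29. No deviation. ✓
Low-quality: plain interior gives 29 − 0 = 29; elaborate interior gives 54 − 33 = 21. No deviation. ✓
Neither type gains from mimicking the other.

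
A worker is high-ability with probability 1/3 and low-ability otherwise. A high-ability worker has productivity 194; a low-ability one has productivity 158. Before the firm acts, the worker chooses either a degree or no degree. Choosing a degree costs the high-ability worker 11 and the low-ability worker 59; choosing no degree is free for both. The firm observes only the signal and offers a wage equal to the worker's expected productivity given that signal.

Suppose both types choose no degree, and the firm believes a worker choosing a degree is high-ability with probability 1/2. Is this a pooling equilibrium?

At the pooled signal (no degree) the firm holds the prior 1/3 and pays 1/3·194 + 2/3·158 = 170. Off-path (degree) belief 1/2 gives 1/2·194 + 1/2·158 = 176.
High-ability: no degree gives 170 − 0 = 170; degree gives 176 − 11 = 165. Stays. ✓
Low-ability: no degree gives 170 − 0 = 170; degree gives 176 − 59 = 117. Stays. ✓

Yes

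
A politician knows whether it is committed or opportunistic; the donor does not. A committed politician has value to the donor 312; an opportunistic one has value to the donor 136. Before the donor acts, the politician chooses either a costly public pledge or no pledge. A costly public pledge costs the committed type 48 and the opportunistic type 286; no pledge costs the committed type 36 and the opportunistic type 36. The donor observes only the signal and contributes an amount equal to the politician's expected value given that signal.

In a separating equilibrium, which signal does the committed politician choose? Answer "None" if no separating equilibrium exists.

Try committed → pledge, opportunistic → no pledge:
  If types separate, pledge earns payment 312 and no pledge earns 136.
  Committed: pledge gives 312 − 48 = 264; no pledge gives 136 − 36 = 100. No deviation. ✓
  Opportunistic: no pledge gives 136 − 36 = 100; pledge gives 312 − 286 = 26. No deviation. ✓
Both hold — the committed type sends pledge.

pledge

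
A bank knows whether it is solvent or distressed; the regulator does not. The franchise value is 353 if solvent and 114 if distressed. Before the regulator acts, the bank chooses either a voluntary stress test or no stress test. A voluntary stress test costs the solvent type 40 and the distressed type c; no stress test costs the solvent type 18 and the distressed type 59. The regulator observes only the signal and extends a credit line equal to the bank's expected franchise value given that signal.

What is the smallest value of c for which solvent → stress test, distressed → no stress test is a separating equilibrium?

Under separation: stress test → solvent (pays 353); no stress test → distressed (pays 114).
Solvent: 353 − 40 = 313 ≥ 114 − 18 = 96. Holds regardless of c. ✓
Distressed: 114 − 59 ≥ 353 − c, so c ≥ 353 − 55 = 298.

298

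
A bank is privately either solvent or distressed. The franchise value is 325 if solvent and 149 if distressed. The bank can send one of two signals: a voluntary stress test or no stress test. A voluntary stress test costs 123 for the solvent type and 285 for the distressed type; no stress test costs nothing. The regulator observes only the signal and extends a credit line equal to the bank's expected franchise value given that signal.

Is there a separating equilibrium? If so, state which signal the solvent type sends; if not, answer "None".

Try solvent → stress test, distressed → no stress test:
  Under separation the regulator infers type exactly: stress test → solvent (pays 325), no stress test → distressed (pays 149).
  Solvent: stress test gives 325 − 123 = 202; no stress test gives 149 − 0 = 149. No deviation. ✓
  Distressed: no stress test gives 149 − 0 = 149; stress test gives 325 − 285 = 40. No deviation. ✓
Both hold — the solvent type sends stress test.

stress test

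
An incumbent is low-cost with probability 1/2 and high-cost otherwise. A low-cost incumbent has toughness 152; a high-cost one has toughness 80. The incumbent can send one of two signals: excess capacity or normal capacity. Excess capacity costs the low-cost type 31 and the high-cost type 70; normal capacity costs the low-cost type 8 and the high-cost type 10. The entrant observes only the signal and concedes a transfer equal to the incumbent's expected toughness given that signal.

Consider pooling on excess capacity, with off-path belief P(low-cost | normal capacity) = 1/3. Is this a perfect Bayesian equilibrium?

No

At the pooled signal (excess capacity) the entrant holds the prior 1/2 and pays 1/2·152 + 1/2·80 = 116. Off-path (normal capacity) belief 1/3 gives 1/3·152 + 2/3·80 = 104.
Low-cost: excess capacity gives 116 − 31 = 85; normal capacity gives 104 − 8 = 96. Deviates. ✗
High-cost: excess capacity gives 116 − 70 = 46; normal capacity gives 104 − 10 = 94. Deviates. ✗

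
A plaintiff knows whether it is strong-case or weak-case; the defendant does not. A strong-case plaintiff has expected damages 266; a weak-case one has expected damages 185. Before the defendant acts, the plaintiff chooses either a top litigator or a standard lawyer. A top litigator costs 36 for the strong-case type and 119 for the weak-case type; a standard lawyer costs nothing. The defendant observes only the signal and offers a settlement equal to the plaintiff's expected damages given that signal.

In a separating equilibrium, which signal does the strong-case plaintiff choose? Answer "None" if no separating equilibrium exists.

top litigator

Try strong-case → top litigator, weak-case → standard lawyer:
  If types separate, top litigator earns payment 266 and standard lawyer earns 185.
  Strong-case: top litigator gives 266 − 36 = 230; standard lawyer gives 185 − 0 = 185. No deviation. ✓
  Weak-case: standard lawyer gives 185 − 0 = 185; top litigator gives 266 − 119 = 147. No deviation. ✓
Both hold — the strong-case type sends top litigator.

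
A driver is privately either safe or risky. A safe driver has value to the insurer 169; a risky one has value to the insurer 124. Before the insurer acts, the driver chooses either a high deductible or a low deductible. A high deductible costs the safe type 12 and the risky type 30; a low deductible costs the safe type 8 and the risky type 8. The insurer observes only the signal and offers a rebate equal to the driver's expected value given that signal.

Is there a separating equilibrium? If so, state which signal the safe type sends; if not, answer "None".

Try safe → high deductible, risky → low deductible:
  Under separation the insurer infers type exactly: high deductible → safe (pays 169), low deductible → risky (pays 124).
  Safe: high deductible gives 169 − 12 = 157; low deductible gives 124 − 8 = 116. No deviation. ✓
  Risky: low deductible gives 124 − 8 = 116; high deductible gives 169 − 30 = 139. Would deviate. ✗
Try safe → low deductible, risky → high deductible:
  Under separation the insurer infers type exactly: low deductible → safe (pays 169), high deductible → risky (pays 124).
  Safe: low deductible gives 169 − 8 = 161; high deductible gives 124 − 12 = 112. No deviation. ✓
  Risky: high deductible gives 124 − 30 = 94; low deductible gives 169 − 8 = 161. Would deviate. ✗
Neither assignment is incentive-compatible.

None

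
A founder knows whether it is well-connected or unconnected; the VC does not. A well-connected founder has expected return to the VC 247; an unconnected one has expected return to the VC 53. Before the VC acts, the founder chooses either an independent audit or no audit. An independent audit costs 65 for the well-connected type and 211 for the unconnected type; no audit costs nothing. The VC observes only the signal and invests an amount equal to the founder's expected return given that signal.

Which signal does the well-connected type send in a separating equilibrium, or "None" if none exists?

audit

Try well-connected → audit, unconnected → no audit:
  If types separate, audit earns payment 247 and no audit earns 53.
  Well-connected: audit gives 247 − 65 = 182; no audit gives 53 − 0 = 53. No deviation. ✓
  Unconnected: no audit gives 53 − 0 = 53; audit gives 247 − 211 = 36. No deviation. ✓
Both hold — the well-connected type sends audit.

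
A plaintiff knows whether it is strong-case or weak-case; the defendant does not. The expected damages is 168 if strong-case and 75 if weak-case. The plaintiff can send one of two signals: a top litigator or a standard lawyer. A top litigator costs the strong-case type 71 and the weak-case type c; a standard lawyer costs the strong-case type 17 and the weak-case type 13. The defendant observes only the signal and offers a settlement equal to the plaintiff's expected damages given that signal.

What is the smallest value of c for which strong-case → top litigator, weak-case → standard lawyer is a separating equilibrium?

106

Under separation: top litigator → strong-case (pays 168); standard lawyer → weak-case (pays 75).
Strong-case: 168 − 71 = 97 ≥ 75 − 17 = 58. Holds regardless of c. ✓
Weak-case: 75 − 13 ≥ 168 − c, so c ≥ 168 − 62 = 106.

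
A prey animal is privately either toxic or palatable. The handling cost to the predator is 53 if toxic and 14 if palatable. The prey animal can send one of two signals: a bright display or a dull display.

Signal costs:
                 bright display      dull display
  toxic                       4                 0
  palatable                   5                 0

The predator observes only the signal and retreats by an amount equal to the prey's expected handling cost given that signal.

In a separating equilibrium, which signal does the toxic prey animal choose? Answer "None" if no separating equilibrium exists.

None

Try toxic → bright display, palatable → dull display:
  If types separate, bright display earns payment 53 and dull display earns 14.
  Toxic: bright display gives 53 − 4 = 49; dull display gives 14 − 0 = 14. No deviation. ✓
  Palatable: dull display gives 14 − 0 = 14; bright display gives 53 − 5 = 48. Would deviate. ✗
Try toxic → dull display, palatable → bright display:
  If types separate, dull display earns payment 53 and bright display earns 14.
  Toxic: dull display gives 53 − 0 = 53; bright display gives 14 − 4 = 10. No deviation. ✓
  Palatable: bright display gives 14 − 5 = 9; dull display gives 53 − 0 = 53. Would deviate. ✗
Neither assignment is incentive-compatible.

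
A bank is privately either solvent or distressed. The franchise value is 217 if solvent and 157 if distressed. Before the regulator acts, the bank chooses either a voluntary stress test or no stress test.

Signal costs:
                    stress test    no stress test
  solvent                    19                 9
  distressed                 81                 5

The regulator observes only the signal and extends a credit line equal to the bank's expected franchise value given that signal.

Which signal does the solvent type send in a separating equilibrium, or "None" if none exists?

stress test

Try solvent → stress test, distressed → no stress test:
  Under separation the regulator infers type exactly: stress test → solvent (pays 217), no stress test → distressed (pays 157).
  Solvent: stress test gives 217 − 19 = 198; no stress test gives 157 − 9 = 148. No deviation. ✓
  Distressed: no stress test gives 157 − 5 = 152; stress test gives 217 − 81 = 136. No deviation. ✓
Both hold — the solvent type sends stress test.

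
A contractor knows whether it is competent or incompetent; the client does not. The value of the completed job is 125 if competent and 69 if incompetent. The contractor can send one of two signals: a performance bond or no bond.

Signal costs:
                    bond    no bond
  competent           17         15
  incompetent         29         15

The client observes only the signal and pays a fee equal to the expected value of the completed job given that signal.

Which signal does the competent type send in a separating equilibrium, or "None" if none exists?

None

Try competent → bond, incompetent → no bond:
  If types separate, bond earns payment 125 and no bond earns 69.
  Competent: bond gives 125 − 17 = 108; no bond gives 69 − 15 = 54. No deviation. ✓
  Incompetent: no bond gives 69 − 15 = 54; bond gives 125 − 29 = 96. Would deviate. ✗
Try competent → no bond, incompetent → bond:
  If types separate, no bond earns payment 125 and bond earns 69.
  Competent: no bond gives 125 − 15 = 110; bond gives 69 − 17 = 52. No deviation. ✓
  Incompetent: bond gives 69 − 29 = 40; no bond gives 125 − 15 = 110. Would deviate. ✗
Neither assignment is incentive-compatible.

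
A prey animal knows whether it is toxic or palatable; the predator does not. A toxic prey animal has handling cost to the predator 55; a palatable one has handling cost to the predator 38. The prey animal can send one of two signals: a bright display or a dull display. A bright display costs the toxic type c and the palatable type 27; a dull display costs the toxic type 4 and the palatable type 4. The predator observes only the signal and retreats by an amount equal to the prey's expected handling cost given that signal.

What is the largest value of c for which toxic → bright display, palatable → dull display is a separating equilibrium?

21

Under separation: bright display → toxic (pays 55); dull display → palatable (pays 38).
Palatable: 38 − 4 = 34 ≥ 55 − 27 = 28. Holds regardless of c. ✓
Toxic: 55 − c ≥ 38 − 4, so c ≤ 55 − 34 = 21.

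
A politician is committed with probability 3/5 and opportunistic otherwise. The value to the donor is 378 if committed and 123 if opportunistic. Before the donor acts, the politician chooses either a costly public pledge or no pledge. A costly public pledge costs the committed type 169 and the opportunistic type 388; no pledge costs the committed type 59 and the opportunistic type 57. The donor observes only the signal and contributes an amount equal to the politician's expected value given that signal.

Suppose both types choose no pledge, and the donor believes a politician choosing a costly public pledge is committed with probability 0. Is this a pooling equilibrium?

At the pooled signal (no pledge) the donor holds the prior 3/5 and pays 3/5·378 + 2/5·123 = 276. Off-path (pledge) belief 0 gives 0·378 + 1·123 = 123.
Committed: no pledge gives 276 − 59 = 217; pledge gives 123 − 169 = -46. Stays. ✓
Opportunistic: no pledge gives 276 − 57 = 219; pledge gives 123 − 388 = -265. Stays. ✓

Yes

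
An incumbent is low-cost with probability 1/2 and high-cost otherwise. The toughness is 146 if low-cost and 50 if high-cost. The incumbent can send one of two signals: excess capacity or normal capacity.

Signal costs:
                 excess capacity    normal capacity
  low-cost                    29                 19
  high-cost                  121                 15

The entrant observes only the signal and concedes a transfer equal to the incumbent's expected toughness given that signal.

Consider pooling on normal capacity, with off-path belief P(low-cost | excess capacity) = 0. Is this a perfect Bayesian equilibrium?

Yes

At the pooled signal (normal capacity) the entrant holds the prior 1/2 and pays 1/2·146 + 1/2·50 = 98. Off-path (excess capacity) belief 0 gives 0·146 + 1·50 = 50.
Low-cost: normal capacity gives 98 − 19 = 79; excess capacity gives 50 − 29 = 21. Stays. ✓
High-cost: normal capacity gives 98 − 15 = 83; excess capacity gives 50 − 121 = -71. Stays. ✓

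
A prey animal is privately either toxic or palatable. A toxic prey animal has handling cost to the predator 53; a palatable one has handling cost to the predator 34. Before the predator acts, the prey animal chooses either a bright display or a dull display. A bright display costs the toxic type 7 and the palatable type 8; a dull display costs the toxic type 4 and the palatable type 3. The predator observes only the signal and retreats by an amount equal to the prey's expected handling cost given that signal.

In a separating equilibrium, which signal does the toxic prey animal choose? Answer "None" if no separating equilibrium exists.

Try toxic → bright display, palatable → dull display:
  Under separation the predator infers type exactly: bright display → toxic (pays 53), dull display → palatable (pays 34).
  Toxic: bright display gives 53 − 7 = 46; dull display gives 34 − 4 = 30. No deviation. ✓
  Palatable: dull display gives 34 − 3 = 31; bright display gives 53 − 8 = 45. Would deviate. ✗
Try toxic → dull display, palatable → bright display:
  Under separation the predator infers type exactly: dull display → toxic (pays 53), bright display → palatable (pays 34).
  Toxic: dull display gives 53 − 4 = 49; bright display gives 34 − 7 = 27. No deviation. ✓
  Palatable: bright display gives 34 − 8 = 26; dull display gives 53 − 3 = 50. Would deviate. ✗
Neither assignment is incentive-compatible.

None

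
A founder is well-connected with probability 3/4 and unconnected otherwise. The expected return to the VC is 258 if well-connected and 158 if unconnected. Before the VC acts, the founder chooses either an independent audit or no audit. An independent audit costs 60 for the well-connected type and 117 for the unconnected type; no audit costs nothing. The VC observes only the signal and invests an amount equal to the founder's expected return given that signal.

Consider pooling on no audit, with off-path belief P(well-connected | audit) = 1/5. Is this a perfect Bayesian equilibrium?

At the pooled signal (no audit) the VC holds the prior 3/4 and pays 3/4·258 + 1/4·158 = 233. Off-path (audit) belief 1/5 gives 1/5·258 + 4/5·158 = 178.
Well-connected: no audit gives 233 − 0 = 233; audit gives 178 − 60 = 118. Stays. ✓
Unconnected: no audit gives 233 − 0 = 233; audit gives 178 − 117 = 61. Stays. ✓

Yes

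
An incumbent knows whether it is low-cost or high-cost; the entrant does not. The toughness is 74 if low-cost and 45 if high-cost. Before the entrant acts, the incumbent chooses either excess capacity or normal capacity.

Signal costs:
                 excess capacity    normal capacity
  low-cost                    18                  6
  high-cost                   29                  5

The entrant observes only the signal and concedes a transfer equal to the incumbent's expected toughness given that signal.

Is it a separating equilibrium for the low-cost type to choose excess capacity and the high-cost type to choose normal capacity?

No

If types separate, excess capacity earns payment 74 and normal capacity earns 45.
Low-cost: excess capacity gives 74 − 18 = 56; normal capacity gives 45 − 6 = 39. No deviation. ✓
High-cost: normal capacity gives 45 − 5 = 40; excess capacity gives 74 − 29 = 45. Would deviate. ✗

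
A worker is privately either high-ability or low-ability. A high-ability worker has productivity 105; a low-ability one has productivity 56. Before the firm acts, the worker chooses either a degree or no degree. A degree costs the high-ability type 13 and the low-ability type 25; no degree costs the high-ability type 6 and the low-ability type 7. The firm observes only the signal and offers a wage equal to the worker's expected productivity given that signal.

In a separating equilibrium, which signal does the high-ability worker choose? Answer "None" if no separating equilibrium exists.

Try high-ability → degree, low-ability → no degree:
  If types separate, degree earns payment 105 and no degree earns 56.
  High-ability: degree gives 105 − 13 = 92; no degree gives 56 − 6 = 50. No deviation. ✓
  Low-ability: no degree gives 56 − 7 = 49; degree gives 105 − 25 = 80. Would deviate. ✗
Try high-ability → no degree, low-ability → degree:
  If types separate, no degree earns payment 105 and degree earns 56.
  High-ability: no degree gives 105 − 6 = 99; degree gives 56 − 13 = 43. No deviation. ✓
  Low-ability: degree gives 56 − 25 = 31; no degree gives 105 − 7 = 98. Would deviate. ✗
Neither assignment is incentive-compatible.

None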